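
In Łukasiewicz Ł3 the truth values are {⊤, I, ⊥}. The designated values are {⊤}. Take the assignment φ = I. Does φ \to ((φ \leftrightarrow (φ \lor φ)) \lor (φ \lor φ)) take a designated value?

φ \lor φ = I \lor I = I
φ \leftrightarrow (φ \lor φ) = I \leftrightarrow I = ⊤  [1 − |½−½|]
φ \lor φ = I \lor I = I
(φ \leftrightarrow (φ \lor φ)) \lor (φ \lor φ) = ⊤ \lor I = ⊤
φ \to ((φ \leftrightarrow (φ \lor φ)) \lor (φ \lor φ)) = I \to ⊤ = ⊤
⊤ ∈ {⊤}.

Yes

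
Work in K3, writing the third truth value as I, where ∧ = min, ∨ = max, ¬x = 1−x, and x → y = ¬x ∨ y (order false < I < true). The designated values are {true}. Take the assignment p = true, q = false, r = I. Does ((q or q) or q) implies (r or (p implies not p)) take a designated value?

q or q = false or false = false
(q or q) or q = false or false = false
not p = not true = false
p implies not p = true implies false = false
r or (p implies not p) = I or false = I
((q or q) or q) implies (r or (p implies not p)) = false implies I = true  [not false or I]
true ∈ {true}.

Yes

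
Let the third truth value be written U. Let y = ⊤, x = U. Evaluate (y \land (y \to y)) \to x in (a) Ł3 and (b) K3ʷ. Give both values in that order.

U; U

In Ł3: y \to y = ⊤ \to ⊤ = ⊤
y \land (y \to y) = ⊤ \land ⊤ = ⊤
(y \land (y \to y)) \to x = ⊤ \to U = U  [min(1, 1−1+½)]
In K3ʷ: y \to y = ⊤ \to ⊤ = ⊤
y \land (y \to y) = ⊤ \land ⊤ = ⊤
(y \land (y \to y)) \to x = ⊤ \to U = U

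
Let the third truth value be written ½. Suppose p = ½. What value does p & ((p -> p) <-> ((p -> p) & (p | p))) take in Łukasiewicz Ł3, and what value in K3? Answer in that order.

½; ½

In Łukasiewicz Ł3: p -> p = ½ -> ½ = true  [min(1, 1−½+½)]
p -> p = ½ -> ½ = true
p | p = ½ | ½ = ½
(p -> p) & (p | p) = true & ½ = ½
(p -> p) <-> ((p -> p) & (p | p)) = true <-> ½ = ½
p & ((p -> p) <-> ((p -> p) & (p | p))) = ½ & ½ = ½
In K3: p -> p = ½ -> ½ = ½  [~½ | ½]
p -> p = ½ -> ½ = ½
p | p = ½ | ½ = ½
(p -> p) & (p | p) = ½ & ½ = ½
(p -> p) <-> ((p -> p) & (p | p)) = ½ <-> ½ = ½
p & ((p -> p) <-> ((p -> p) & (p | p))) = ½ & ½ = ½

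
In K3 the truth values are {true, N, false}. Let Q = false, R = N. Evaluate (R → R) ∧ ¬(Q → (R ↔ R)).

R → R = N → N = N  [¬N ∨ N]
R ↔ R = N ↔ N = N
Q → (R ↔ R) = false → N = true
¬(Q → (R ↔ R)) = ¬true = false
(R → R) ∧ ¬(Q → (R ↔ R)) = N ∧ false = false

false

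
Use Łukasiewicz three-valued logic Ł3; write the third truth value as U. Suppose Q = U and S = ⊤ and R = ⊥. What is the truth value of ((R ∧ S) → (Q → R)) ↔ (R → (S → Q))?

R ∧ S = ⊥ ∧ ⊤ = ⊥
Q → R = U → ⊥ = U
(R ∧ S) → (Q → R) = ⊥ → U = ⊤
S → Q = ⊤ → U = U
R → (S → Q) = ⊥ → U = ⊤
((R ∧ S) → (Q → R)) ↔ (R → (S → Q)) = ⊤ ↔ ⊤ = ⊤

⊤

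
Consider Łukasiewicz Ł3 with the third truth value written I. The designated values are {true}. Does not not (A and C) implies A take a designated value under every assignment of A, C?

Every assignment of A, C over {true, I, false} gives a value in {true}.
In particular, with A=I, C=I: not not (A and C) implies A = true.

Yes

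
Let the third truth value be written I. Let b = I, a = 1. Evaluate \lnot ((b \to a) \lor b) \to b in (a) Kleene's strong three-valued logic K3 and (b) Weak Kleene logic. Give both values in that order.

In Kleene's strong three-valued logic K3: b \to a = I \to 1 = 1  [\lnot I \lor 1]
(b \to a) \lor b = 1 \lor I = 1
\lnot ((b \to a) \lor b) = \lnot 1 = 0
\lnot ((b \to a) \lor b) \to b = 0 \to I = 1
In Weak Kleene logic: b \to a = I \to 1 = I
(b \to a) \lor b = I \lor I = I
\lnot ((b \to a) \lor b) = \lnot I = I
\lnot ((b \to a) \lor b) \to b = I \to I = I
They differ because Kleene's strong three-valued logic K3 and Weak Kleene logic treat I differently under the binary connectives.

1; I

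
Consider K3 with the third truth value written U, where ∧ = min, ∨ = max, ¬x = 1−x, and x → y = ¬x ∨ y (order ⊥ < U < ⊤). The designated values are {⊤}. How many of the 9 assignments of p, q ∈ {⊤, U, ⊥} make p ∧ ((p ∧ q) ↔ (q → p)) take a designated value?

1

Designated under: (p=⊤, q=⊤).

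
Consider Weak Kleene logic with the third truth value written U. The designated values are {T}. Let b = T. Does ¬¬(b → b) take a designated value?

b → b = T → T = T
¬(b → b) = ¬T = F
¬¬(b → b) = ¬F = T
T ∈ {T}.

Yes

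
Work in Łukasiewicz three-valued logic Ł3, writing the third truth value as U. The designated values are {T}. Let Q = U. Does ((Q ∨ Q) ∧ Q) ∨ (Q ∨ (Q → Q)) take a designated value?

Q ∨ Q = U ∨ U = U
(Q ∨ Q) ∧ Q = U ∧ U = U
Q → Q = U → U = T  [min(1, 1−½+½)]
Q ∨ (Q → Q) = U ∨ T = T
((Q ∨ Q) ∧ Q) ∨ (Q ∨ (Q → Q)) = U ∨ T = T
T ∈ {T}.

Yes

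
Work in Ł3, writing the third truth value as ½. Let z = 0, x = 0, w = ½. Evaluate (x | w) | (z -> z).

x | w = 0 | ½ = ½
z -> z = 0 -> 0 = 1
(x | w) | (z -> z) = ½ | 1 = 1

1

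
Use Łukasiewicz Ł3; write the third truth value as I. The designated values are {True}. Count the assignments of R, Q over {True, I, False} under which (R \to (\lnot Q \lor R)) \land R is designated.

Designated under: (R=True, Q=True); (R=True, Q=I); (R=True, Q=False).

3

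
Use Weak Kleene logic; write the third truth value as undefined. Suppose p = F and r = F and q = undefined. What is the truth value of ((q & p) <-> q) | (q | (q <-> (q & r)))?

undefined

q & p = undefined & F = undefined
(q & p) <-> q = undefined <-> undefined = undefined
q & r = undefined & F = undefined
q <-> (q & r) = undefined <-> undefined = undefined
q | (q <-> (q & r)) = undefined | undefined = undefined
((q & p) <-> q) | (q | (q <-> (q & r))) = undefined | undefined = undefined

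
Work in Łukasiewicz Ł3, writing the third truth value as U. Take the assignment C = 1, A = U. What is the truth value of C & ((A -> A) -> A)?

U

A -> A = U -> U = 1
(A -> A) -> A = 1 -> U = U
C & ((A -> A) -> A) = 1 & U = U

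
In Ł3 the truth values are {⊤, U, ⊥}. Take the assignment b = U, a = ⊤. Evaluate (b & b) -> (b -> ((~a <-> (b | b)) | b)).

⊤

b & b = U & U = U
~a = ~⊤ = ⊥
b | b = U | U = U
~a <-> (b | b) = ⊥ <-> U = U  [1 − |0−½|]
(~a <-> (b | b)) | b = U | U = U
b -> ((~a <-> (b | b)) | b) = U -> U = ⊤
(b & b) -> (b -> ((~a <-> (b | b)) | b)) = U -> ⊤ = ⊤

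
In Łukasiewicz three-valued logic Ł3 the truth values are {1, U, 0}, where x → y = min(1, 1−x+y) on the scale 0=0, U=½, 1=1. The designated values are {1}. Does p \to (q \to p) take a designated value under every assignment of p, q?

Yes

Every assignment of p, q over {1, U, 0} gives a value in {1}.
In particular, with p=U, q=U: p \to (q \to p) = 1.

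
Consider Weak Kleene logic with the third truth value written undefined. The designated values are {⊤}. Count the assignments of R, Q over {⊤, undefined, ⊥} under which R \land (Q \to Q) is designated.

2

Designated under: (R=⊤, Q=⊤); (R=⊤, Q=⊥).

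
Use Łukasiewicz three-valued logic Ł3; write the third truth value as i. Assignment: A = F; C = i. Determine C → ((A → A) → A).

i

A → A = F → F = T
(A → A) → A = T → F = F
C → ((A → A) → A) = i → F = i  [min(1, 1−½+0)]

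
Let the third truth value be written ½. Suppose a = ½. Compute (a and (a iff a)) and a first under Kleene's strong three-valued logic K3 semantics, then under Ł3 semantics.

In Kleene's strong three-valued logic K3: a iff a = ½ iff ½ = ½
a and (a iff a) = ½ and ½ = ½
(a and (a iff a)) and a = ½ and ½ = ½
In Ł3: a iff a = ½ iff ½ = 1  [1 − |½−½|]
a and (a iff a) = ½ and 1 = ½
(a and (a iff a)) and a = ½ and ½ = ½

½; ½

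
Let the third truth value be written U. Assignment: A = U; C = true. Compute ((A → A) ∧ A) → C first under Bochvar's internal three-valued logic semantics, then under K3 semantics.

U; true

In Bochvar's internal three-valued logic: A → A = U → U = U  [any arg is the third value ⇒ result is the third value]
(A → A) ∧ A = U ∧ U = U
((A → A) ∧ A) → C = U → true = U
In K3: A → A = U → U = U  [¬U ∨ U]
(A → A) ∧ A = U ∧ U = U
((A → A) ∧ A) → C = U → true = true
They differ because Bochvar's internal three-valued logic and K3 treat U differently under the binary connectives.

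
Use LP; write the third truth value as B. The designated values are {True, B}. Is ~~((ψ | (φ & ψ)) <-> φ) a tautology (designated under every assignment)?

Countermodel: ψ=True, φ=False gives False, which is not designated.

No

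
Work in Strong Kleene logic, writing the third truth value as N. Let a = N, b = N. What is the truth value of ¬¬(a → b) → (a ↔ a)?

a → b = N → N = N  [¬N ∨ N]
¬(a → b) = ¬N = N
¬¬(a → b) = ¬N = N
a ↔ a = N ↔ N = N
¬¬(a → b) → (a ↔ a) = N → N = N

N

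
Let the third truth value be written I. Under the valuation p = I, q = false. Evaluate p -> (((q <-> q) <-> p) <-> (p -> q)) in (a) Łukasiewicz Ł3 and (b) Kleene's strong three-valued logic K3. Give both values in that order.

true; I

In Łukasiewicz Ł3: q <-> q = false <-> false = true
(q <-> q) <-> p = true <-> I = I  [1 − |1−½|]
p -> q = I -> false = I
((q <-> q) <-> p) <-> (p -> q) = I <-> I = true
p -> (((q <-> q) <-> p) <-> (p -> q)) = I -> true = true
In Kleene's strong three-valued logic K3: q <-> q = false <-> false = true
(q <-> q) <-> p = true <-> I = I
p -> q = I -> false = I  [~I | false]
((q <-> q) <-> p) <-> (p -> q) = I <-> I = I
p -> (((q <-> q) <-> p) <-> (p -> q)) = I -> I = I
They differ because Łukasiewicz Ł3 and Kleene's strong three-valued logic K3 treat I differently under implication.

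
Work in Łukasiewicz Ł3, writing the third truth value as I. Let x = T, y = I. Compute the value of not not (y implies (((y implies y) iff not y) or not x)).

y implies y = I implies I = T
not y = not I = I
(y implies y) iff not y = T iff I = I
not x = not T = F
((y implies y) iff not y) or not x = I or F = I
y implies (((y implies y) iff not y) or not x) = I implies I = T
not (y implies (((y implies y) iff not y) or not x)) = not T = F
not not (y implies (((y implies y) iff not y) or not x)) = not F = T

T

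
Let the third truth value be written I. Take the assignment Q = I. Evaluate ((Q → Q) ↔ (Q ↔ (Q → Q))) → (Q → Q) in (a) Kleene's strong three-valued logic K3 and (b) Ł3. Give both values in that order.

In Kleene's strong three-valued logic K3: Q → Q = I → I = I
Q → Q = I → I = I
Q ↔ (Q → Q) = I ↔ I = I
(Q → Q) ↔ (Q ↔ (Q → Q)) = I ↔ I = I
Q → Q = I → I = I
((Q → Q) ↔ (Q ↔ (Q → Q))) → (Q → Q) = I → I = I
In Ł3: Q → Q = I → I = True  [min(1, 1−½+½)]
Q → Q = I → I = True
Q ↔ (Q → Q) = I ↔ True = I
(Q → Q) ↔ (Q ↔ (Q → Q)) = True ↔ I = I
Q → Q = I → I = True
((Q → Q) ↔ (Q ↔ (Q → Q))) → (Q → Q) = I → True = True
They differ because Kleene's strong three-valued logic K3 and Ł3 treat I differently under implication.

I; True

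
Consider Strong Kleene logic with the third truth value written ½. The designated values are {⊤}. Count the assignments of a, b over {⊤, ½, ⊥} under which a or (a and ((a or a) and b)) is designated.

3

Designated under: (a=⊤, b=⊤); (a=⊤, b=½); (a=⊤, b=⊥).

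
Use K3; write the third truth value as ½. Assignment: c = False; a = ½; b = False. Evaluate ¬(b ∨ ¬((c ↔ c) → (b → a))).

c ↔ c = False ↔ False = True
b → a = False → ½ = True  [¬False ∨ ½]
(c ↔ c) → (b → a) = True → True = True
¬((c ↔ c) → (b → a)) = ¬True = False
b ∨ ¬((c ↔ c) → (b → a)) = False ∨ False = False
¬(b ∨ ¬((c ↔ c) → (b → a))) = ¬False = True

True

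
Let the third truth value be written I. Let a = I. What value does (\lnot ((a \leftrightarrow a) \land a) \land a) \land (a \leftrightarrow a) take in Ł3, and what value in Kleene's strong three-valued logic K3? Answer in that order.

In Ł3: a \leftrightarrow a = I \leftrightarrow I = T
(a \leftrightarrow a) \land a = T \land I = I
\lnot ((a \leftrightarrow a) \land a) = \lnot I = I
\lnot ((a \leftrightarrow a) \land a) \land a = I \land I = I
a \leftrightarrow a = I \leftrightarrow I = T
(\lnot ((a \leftrightarrow a) \land a) \land a) \land (a \leftrightarrow a) = I \land T = I
In Kleene's strong three-valued logic K3: a \leftrightarrow a = I \leftrightarrow I = I
(a \leftrightarrow a) \land a = I \land I = I
\lnot ((a \leftrightarrow a) \land a) = \lnot I = I
\lnot ((a \leftrightarrow a) \land a) \land a = I \land I = I
a \leftrightarrow a = I \leftrightarrow I = I
(\lnot ((a \leftrightarrow a) \land a) \land a) \land (a \leftrightarrow a) = I \land I = I

I; I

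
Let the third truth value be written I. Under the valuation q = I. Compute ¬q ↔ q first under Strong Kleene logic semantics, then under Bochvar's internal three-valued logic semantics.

In Strong Kleene logic: ¬q = ¬I = I
¬q ↔ q = I ↔ I = I
In Bochvar's internal three-valued logic: ¬q = ¬I = I
¬q ↔ q = I ↔ I = I

I; I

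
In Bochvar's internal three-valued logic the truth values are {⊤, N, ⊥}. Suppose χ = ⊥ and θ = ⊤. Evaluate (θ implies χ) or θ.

⊤

θ implies χ = ⊤ implies ⊥ = ⊥
(θ implies χ) or θ = ⊥ or ⊤ = ⊤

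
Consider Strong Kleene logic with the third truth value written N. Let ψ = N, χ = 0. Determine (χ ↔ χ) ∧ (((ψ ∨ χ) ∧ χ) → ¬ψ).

χ ↔ χ = 0 ↔ 0 = 1
ψ ∨ χ = N ∨ 0 = N
(ψ ∨ χ) ∧ χ = N ∧ 0 = 0
¬ψ = ¬N = N
((ψ ∨ χ) ∧ χ) → ¬ψ = 0 → N = 1  [¬0 ∨ N]
(χ ↔ χ) ∧ (((ψ ∨ χ) ∧ χ) → ¬ψ) = 1 ∧ 1 = 1

1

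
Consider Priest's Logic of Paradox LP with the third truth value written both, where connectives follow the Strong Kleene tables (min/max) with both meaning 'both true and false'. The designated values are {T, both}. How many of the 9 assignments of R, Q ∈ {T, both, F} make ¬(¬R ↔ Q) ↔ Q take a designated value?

7

Of the 9 assignments, 7 give a value in {T, both}.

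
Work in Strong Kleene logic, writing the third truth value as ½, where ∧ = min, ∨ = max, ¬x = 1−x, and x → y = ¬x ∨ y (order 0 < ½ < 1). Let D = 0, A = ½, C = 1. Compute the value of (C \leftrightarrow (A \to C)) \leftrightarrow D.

A \to C = ½ \to 1 = 1
C \leftrightarrow (A \to C) = 1 \leftrightarrow 1 = 1
(C \leftrightarrow (A \to C)) \leftrightarrow D = 1 \leftrightarrow 0 = 0

0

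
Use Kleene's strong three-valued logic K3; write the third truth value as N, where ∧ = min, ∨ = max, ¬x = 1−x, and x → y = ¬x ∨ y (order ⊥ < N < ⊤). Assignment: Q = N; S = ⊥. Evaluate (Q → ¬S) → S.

⊥

¬S = ¬⊥ = ⊤
Q → ¬S = N → ⊤ = ⊤  [¬N ∨ ⊤]
(Q → ¬S) → S = ⊤ → ⊥ = ⊥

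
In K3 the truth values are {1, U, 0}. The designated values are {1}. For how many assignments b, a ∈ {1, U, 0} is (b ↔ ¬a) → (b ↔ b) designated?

Of the 9 assignments, 6 give a value in {1}.

6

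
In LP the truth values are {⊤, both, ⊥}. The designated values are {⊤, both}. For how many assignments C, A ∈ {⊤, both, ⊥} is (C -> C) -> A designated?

Of the 9 assignments, 7 give a value in {⊤, both}.

7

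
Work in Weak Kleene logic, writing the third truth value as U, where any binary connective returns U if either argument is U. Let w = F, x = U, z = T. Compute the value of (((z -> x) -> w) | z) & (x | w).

z -> x = T -> U = U
(z -> x) -> w = U -> F = U
((z -> x) -> w) | z = U | T = U
x | w = U | F = U
(((z -> x) -> w) | z) & (x | w) = U & U = U

U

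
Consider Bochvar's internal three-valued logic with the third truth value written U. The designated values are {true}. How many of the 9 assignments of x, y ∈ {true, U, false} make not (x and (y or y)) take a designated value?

Designated under: (x=true, y=false); (x=false, y=true); (x=false, y=false).

3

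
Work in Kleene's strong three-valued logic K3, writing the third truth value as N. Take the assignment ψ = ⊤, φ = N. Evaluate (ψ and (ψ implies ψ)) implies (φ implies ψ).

⊤

ψ implies ψ = ⊤ implies ⊤ = ⊤
ψ and (ψ implies ψ) = ⊤ and ⊤ = ⊤
φ implies ψ = N implies ⊤ = ⊤
(ψ and (ψ implies ψ)) implies (φ implies ψ) = ⊤ implies ⊤ = ⊤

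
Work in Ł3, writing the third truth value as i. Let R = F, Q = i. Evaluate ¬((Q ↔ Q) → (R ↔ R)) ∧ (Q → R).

F

Q ↔ Q = i ↔ i = T  [1 − |½−½|]
R ↔ R = F ↔ F = T
(Q ↔ Q) → (R ↔ R) = T → T = T
¬((Q ↔ Q) → (R ↔ R)) = ¬T = F
Q → R = i → F = i
¬((Q ↔ Q) → (R ↔ R)) ∧ (Q → R) = F ∧ i = F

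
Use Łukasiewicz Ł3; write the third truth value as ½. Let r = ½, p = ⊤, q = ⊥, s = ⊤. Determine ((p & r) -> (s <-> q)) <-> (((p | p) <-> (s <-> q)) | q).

p & r = ⊤ & ½ = ½
s <-> q = ⊤ <-> ⊥ = ⊥
(p & r) -> (s <-> q) = ½ -> ⊥ = ½
p | p = ⊤ | ⊤ = ⊤
s <-> q = ⊤ <-> ⊥ = ⊥
(p | p) <-> (s <-> q) = ⊤ <-> ⊥ = ⊥
((p | p) <-> (s <-> q)) | q = ⊥ | ⊥ = ⊥
((p & r) -> (s <-> q)) <-> (((p | p) <-> (s <-> q)) | q) = ½ <-> ⊥ = ½

½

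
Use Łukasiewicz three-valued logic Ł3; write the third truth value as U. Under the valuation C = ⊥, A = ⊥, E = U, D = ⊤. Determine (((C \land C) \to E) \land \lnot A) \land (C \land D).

⊥

C \land C = ⊥ \land ⊥ = ⊥
(C \land C) \to E = ⊥ \to U = ⊤  [min(1, 1−0+½)]
\lnot A = \lnot ⊥ = ⊤
((C \land C) \to E) \land \lnot A = ⊤ \land ⊤ = ⊤
C \land D = ⊥ \land ⊤ = ⊥
(((C \land C) \to E) \land \lnot A) \land (C \land D) = ⊤ \land ⊥ = ⊥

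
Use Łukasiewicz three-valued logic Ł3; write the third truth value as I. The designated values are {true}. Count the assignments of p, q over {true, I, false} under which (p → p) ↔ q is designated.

3

Designated under: (p=true, q=true); (p=I, q=true); (p=false, q=true).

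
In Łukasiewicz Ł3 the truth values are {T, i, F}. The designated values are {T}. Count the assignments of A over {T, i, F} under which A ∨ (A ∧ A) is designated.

1

A=T: T ✓
A=i: i ·
A=F: F ·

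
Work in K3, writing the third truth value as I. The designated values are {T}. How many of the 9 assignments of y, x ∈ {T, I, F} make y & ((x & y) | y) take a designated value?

3

Designated under: (y=T, x=T); (y=T, x=I); (y=T, x=F).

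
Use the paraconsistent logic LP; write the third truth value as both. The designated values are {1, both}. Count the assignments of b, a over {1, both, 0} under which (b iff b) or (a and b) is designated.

9

Of the 9 assignments, 9 give a value in {1, both}.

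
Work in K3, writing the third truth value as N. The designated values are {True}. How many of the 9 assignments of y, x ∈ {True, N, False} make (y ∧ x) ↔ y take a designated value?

4

Designated under: (y=True, x=True); (y=False, x=True); (y=False, x=N); (y=False, x=False).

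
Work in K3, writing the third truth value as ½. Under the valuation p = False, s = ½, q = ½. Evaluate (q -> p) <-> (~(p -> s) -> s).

½

q -> p = ½ -> False = ½  [~½ | False]
p -> s = False -> ½ = True
~(p -> s) = ~True = False
~(p -> s) -> s = False -> ½ = True
(q -> p) <-> (~(p -> s) -> s) = ½ <-> True = ½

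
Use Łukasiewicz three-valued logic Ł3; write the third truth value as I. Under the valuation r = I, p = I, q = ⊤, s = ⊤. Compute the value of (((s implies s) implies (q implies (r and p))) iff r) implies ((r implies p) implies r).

I

s implies s = ⊤ implies ⊤ = ⊤
r and p = I and I = I
q implies (r and p) = ⊤ implies I = I
(s implies s) implies (q implies (r and p)) = ⊤ implies I = I
((s implies s) implies (q implies (r and p))) iff r = I iff I = ⊤
r implies p = I implies I = ⊤
(r implies p) implies r = ⊤ implies I = I
(((s implies s) implies (q implies (r and p))) iff r) implies ((r implies p) implies r) = ⊤ implies I = I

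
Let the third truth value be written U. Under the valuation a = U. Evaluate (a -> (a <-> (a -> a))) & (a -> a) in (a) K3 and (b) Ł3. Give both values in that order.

U; ⊤

In K3: a -> a = U -> U = U
a <-> (a -> a) = U <-> U = U
a -> (a <-> (a -> a)) = U -> U = U
a -> a = U -> U = U
(a -> (a <-> (a -> a))) & (a -> a) = U & U = U
In Ł3: a -> a = U -> U = ⊤  [min(1, 1−½+½)]
a <-> (a -> a) = U <-> ⊤ = U
a -> (a <-> (a -> a)) = U -> U = ⊤
a -> a = U -> U = ⊤
(a -> (a <-> (a -> a))) & (a -> a) = ⊤ & ⊤ = ⊤
They differ because K3 and Ł3 treat U differently under implication.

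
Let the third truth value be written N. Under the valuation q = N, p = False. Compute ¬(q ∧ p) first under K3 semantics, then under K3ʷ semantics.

In K3: q ∧ p = N ∧ False = False
¬(q ∧ p) = ¬False = True
In K3ʷ: q ∧ p = N ∧ False = N
¬(q ∧ p) = ¬N = N
They differ because K3 and K3ʷ treat N differently under the binary connectives.

True; N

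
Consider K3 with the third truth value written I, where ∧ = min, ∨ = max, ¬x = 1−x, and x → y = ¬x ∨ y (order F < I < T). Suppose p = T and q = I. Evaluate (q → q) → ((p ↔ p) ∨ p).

T

q → q = I → I = I  [¬I ∨ I]
p ↔ p = T ↔ T = T
(p ↔ p) ∨ p = T ∨ T = T
(q → q) → ((p ↔ p) ∨ p) = I → T = T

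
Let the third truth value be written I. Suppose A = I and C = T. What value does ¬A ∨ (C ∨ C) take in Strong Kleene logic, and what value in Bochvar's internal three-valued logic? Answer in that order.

T; I

In Strong Kleene logic: ¬A = ¬I = I
C ∨ C = T ∨ T = T
¬A ∨ (C ∨ C) = I ∨ T = T
In Bochvar's internal three-valued logic: ¬A = ¬I = I
C ∨ C = T ∨ T = T
¬A ∨ (C ∨ C) = I ∨ T = I
They differ because Strong Kleene logic and Bochvar's internal three-valued logic treat I differently under the binary connectives.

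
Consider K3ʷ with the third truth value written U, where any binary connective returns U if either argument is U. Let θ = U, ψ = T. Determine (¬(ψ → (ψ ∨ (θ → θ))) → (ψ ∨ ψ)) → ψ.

θ → θ = U → U = U
ψ ∨ (θ → θ) = T ∨ U = U
ψ → (ψ ∨ (θ → θ)) = T → U = U
¬(ψ → (ψ ∨ (θ → θ))) = ¬U = U
ψ ∨ ψ = T ∨ T = T
¬(ψ → (ψ ∨ (θ → θ))) → (ψ ∨ ψ) = U → T = U
(¬(ψ → (ψ ∨ (θ → θ))) → (ψ ∨ ψ)) → ψ = U → T = U

U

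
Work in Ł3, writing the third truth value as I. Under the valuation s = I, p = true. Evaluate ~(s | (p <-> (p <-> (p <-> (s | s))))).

I

s | s = I | I = I
p <-> (s | s) = true <-> I = I  [1 − |1−½|]
p <-> (p <-> (s | s)) = true <-> I = I
p <-> (p <-> (p <-> (s | s))) = true <-> I = I
s | (p <-> (p <-> (p <-> (s | s)))) = I | I = I
~(s | (p <-> (p <-> (p <-> (s | s))))) = ~I = I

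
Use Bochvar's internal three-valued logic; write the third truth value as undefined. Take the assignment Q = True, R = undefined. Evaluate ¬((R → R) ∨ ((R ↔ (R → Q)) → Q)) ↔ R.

undefined

R → R = undefined → undefined = undefined
R → Q = undefined → True = undefined
R ↔ (R → Q) = undefined ↔ undefined = undefined
(R ↔ (R → Q)) → Q = undefined → True = undefined
(R → R) ∨ ((R ↔ (R → Q)) → Q) = undefined ∨ undefined = undefined
¬((R → R) ∨ ((R ↔ (R → Q)) → Q)) = ¬undefined = undefined
¬((R → R) ∨ ((R ↔ (R → Q)) → Q)) ↔ R = undefined ↔ undefined = undefined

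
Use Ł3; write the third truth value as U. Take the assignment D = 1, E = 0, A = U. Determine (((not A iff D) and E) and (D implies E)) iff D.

not A = not U = U
not A iff D = U iff 1 = U  [1 − |½−1|]
(not A iff D) and E = U and 0 = 0
D implies E = 1 implies 0 = 0
((not A iff D) and E) and (D implies E) = 0 and 0 = 0
(((not A iff D) and E) and (D implies E)) iff D = 0 iff 1 = 0

0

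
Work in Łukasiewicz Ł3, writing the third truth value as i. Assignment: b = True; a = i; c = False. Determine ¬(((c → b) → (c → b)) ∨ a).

False

c → b = False → True = True
c → b = False → True = True
(c → b) → (c → b) = True → True = True
((c → b) → (c → b)) ∨ a = True ∨ i = True
¬(((c → b) → (c → b)) ∨ a) = ¬True = False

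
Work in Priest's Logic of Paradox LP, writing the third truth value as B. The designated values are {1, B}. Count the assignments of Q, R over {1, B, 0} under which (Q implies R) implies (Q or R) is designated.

8

Of the 9 assignments, 8 give a value in {1, B}.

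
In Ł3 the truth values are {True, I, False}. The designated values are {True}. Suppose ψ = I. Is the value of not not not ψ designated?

No

not ψ = not I = I
not not ψ = not I = I
not not not ψ = not I = I
I ∉ {True}.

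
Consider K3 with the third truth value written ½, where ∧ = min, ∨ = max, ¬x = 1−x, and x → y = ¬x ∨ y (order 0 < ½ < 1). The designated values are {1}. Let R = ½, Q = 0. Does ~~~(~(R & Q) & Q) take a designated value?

R & Q = ½ & 0 = 0
~(R & Q) = ~0 = 1
~(R & Q) & Q = 1 & 0 = 0
~(~(R & Q) & Q) = ~0 = 1
~~(~(R & Q) & Q) = ~1 = 0
~~~(~(R & Q) & Q) = ~0 = 1
1 ∈ {1}.

Yes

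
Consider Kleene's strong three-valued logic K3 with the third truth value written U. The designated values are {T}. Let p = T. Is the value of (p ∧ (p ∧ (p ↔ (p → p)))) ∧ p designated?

p → p = T → T = T
p ↔ (p → p) = T ↔ T = T
p ∧ (p ↔ (p → p)) = T ∧ T = T
p ∧ (p ∧ (p ↔ (p → p))) = T ∧ T = T
(p ∧ (p ∧ (p ↔ (p → p)))) ∧ p = T ∧ T = T
T ∈ {T}.

Yes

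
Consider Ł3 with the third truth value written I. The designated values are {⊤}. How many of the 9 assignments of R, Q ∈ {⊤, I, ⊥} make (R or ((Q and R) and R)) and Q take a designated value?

Designated under: (R=⊤, Q=⊤).

1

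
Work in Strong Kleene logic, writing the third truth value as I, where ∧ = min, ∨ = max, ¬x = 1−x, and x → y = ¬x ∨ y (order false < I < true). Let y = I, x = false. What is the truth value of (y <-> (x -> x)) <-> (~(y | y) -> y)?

x -> x = false -> false = true
y <-> (x -> x) = I <-> true = I
y | y = I | I = I
~(y | y) = ~I = I
~(y | y) -> y = I -> I = I  [~I | I]
(y <-> (x -> x)) <-> (~(y | y) -> y) = I <-> I = I

I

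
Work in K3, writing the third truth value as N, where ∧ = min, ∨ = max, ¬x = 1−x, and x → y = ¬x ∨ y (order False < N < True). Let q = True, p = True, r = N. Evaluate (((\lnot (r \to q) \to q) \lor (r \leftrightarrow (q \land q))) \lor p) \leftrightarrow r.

r \to q = N \to True = True  [\lnot N \lor True]
\lnot (r \to q) = \lnot True = False
\lnot (r \to q) \to q = False \to True = True
q \land q = True \land True = True
r \leftrightarrow (q \land q) = N \leftrightarrow True = N
(\lnot (r \to q) \to q) \lor (r \leftrightarrow (q \land q)) = True \lor N = True
((\lnot (r \to q) \to q) \lor (r \leftrightarrow (q \land q))) \lor p = True \lor True = True
(((\lnot (r \to q) \to q) \lor (r \leftrightarrow (q \land q))) \lor p) \leftrightarrow r = True \leftrightarrow N = N

N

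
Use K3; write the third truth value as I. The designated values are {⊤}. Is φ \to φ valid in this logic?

Countermodel: φ=I gives I, which is not designated.

No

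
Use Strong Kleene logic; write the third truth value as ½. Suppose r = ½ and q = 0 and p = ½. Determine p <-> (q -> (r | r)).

½

r | r = ½ | ½ = ½
q -> (r | r) = 0 -> ½ = 1
p <-> (q -> (r | r)) = ½ <-> 1 = ½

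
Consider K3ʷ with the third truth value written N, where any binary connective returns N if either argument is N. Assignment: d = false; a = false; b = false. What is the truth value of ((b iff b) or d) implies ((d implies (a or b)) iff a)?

false

b iff b = false iff false = true
(b iff b) or d = true or false = true
a or b = false or false = false
d implies (a or b) = false implies false = true
(d implies (a or b)) iff a = true iff false = false
((b iff b) or d) implies ((d implies (a or b)) iff a) = true implies false = false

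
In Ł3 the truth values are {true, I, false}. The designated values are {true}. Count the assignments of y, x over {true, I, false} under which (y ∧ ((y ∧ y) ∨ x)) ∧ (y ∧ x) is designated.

1

Designated under: (y=true, x=true).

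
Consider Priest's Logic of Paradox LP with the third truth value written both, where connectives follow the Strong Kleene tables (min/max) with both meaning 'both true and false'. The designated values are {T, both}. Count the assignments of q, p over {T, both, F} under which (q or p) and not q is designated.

Of the 9 assignments, 5 give a value in {T, both}.

5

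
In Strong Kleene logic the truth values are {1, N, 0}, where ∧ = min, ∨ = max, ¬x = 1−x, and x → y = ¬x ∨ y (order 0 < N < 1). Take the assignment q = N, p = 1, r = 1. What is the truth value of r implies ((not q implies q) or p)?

not q = not N = N
not q implies q = N implies N = N  [not N or N]
(not q implies q) or p = N or 1 = 1
r implies ((not q implies q) or p) = 1 implies 1 = 1

1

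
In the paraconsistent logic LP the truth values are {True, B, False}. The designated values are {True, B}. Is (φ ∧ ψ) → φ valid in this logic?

Yes

Every assignment of φ, ψ over {True, B, False} gives a value in {True, B}.
In particular, with φ=B, ψ=B: (φ ∧ ψ) → φ = B.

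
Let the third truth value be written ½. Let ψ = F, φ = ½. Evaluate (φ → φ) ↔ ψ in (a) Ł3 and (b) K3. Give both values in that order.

In Ł3: φ → φ = ½ → ½ = T
(φ → φ) ↔ ψ = T ↔ F = F
In K3: φ → φ = ½ → ½ = ½  [¬½ ∨ ½]
(φ → φ) ↔ ψ = ½ ↔ F = ½
They differ because Ł3 and K3 treat ½ differently under implication.

F; ½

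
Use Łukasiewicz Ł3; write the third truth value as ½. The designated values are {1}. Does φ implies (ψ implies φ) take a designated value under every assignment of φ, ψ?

Every assignment of φ, ψ over {1, ½, 0} gives a value in {1}.
In particular, with φ=½, ψ=½: φ implies (ψ implies φ) = 1.

Yes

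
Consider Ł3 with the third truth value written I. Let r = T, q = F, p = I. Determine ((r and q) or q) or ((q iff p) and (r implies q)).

r and q = T and F = F
(r and q) or q = F or F = F
q iff p = F iff I = I
r implies q = T implies F = F
(q iff p) and (r implies q) = I and F = F
((r and q) or q) or ((q iff p) and (r implies q)) = F or F = F

F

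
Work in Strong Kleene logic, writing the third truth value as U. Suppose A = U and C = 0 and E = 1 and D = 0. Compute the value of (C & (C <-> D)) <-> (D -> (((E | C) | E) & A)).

0

C <-> D = 0 <-> 0 = 1
C & (C <-> D) = 0 & 1 = 0
E | C = 1 | 0 = 1
(E | C) | E = 1 | 1 = 1
((E | C) | E) & A = 1 & U = U
D -> (((E | C) | E) & A) = 0 -> U = 1  [~0 | U]
(C & (C <-> D)) <-> (D -> (((E | C) | E) & A)) = 0 <-> 1 = 0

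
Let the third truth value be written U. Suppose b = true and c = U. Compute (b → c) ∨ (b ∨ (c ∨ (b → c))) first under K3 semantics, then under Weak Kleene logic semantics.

true; U

In K3: b → c = true → U = U
b → c = true → U = U
c ∨ (b → c) = U ∨ U = U
b ∨ (c ∨ (b → c)) = true ∨ U = true
(b → c) ∨ (b ∨ (c ∨ (b → c))) = U ∨ true = true
In Weak Kleene logic: b → c = true → U = U
b → c = true → U = U
c ∨ (b → c) = U ∨ U = U
b ∨ (c ∨ (b → c)) = true ∨ U = U
(b → c) ∨ (b ∨ (c ∨ (b → c))) = U ∨ U = U
They differ because K3 and Weak Kleene logic treat U differently under the binary connectives.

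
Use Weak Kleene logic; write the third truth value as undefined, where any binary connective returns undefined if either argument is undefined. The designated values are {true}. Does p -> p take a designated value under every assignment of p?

No

Countermodel: p=undefined gives undefined, which is not designated.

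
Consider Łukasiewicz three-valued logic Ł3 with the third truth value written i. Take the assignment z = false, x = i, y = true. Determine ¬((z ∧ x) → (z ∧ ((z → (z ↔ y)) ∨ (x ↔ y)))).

z ∧ x = false ∧ i = false
z ↔ y = false ↔ true = false
z → (z ↔ y) = false → false = true
x ↔ y = i ↔ true = i  [1 − |½−1|]
(z → (z ↔ y)) ∨ (x ↔ y) = true ∨ i = true
z ∧ ((z → (z ↔ y)) ∨ (x ↔ y)) = false ∧ true = false
(z ∧ x) → (z ∧ ((z → (z ↔ y)) ∨ (x ↔ y))) = false → false = true
¬((z ∧ x) → (z ∧ ((z → (z ↔ y)) ∨ (x ↔ y)))) = ¬true = false

false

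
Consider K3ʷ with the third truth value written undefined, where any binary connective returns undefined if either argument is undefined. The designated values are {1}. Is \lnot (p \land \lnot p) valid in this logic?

No

Countermodel: p=undefined gives undefined, which is not designated.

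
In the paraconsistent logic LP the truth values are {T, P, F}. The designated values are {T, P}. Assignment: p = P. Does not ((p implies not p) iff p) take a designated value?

Yes

not p = not P = P
p implies not p = P implies P = P
(p implies not p) iff p = P iff P = P
not ((p implies not p) iff p) = not P = P
P ∈ {T, P}.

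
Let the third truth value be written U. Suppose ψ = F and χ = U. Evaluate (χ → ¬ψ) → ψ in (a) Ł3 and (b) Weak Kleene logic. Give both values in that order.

F; U

In Ł3: ¬ψ = ¬F = T
χ → ¬ψ = U → T = T  [min(1, 1−½+1)]
(χ → ¬ψ) → ψ = T → F = F
In Weak Kleene logic: ¬ψ = ¬F = T
χ → ¬ψ = U → T = U  [any arg is the third value ⇒ result is the third value]
(χ → ¬ψ) → ψ = U → F = U
They differ because Ł3 and Weak Kleene logic treat U differently under the binary connectives.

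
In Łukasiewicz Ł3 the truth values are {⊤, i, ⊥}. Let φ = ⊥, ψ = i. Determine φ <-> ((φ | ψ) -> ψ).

φ | ψ = ⊥ | i = i
(φ | ψ) -> ψ = i -> i = ⊤
φ <-> ((φ | ψ) -> ψ) = ⊥ <-> ⊤ = ⊥

⊥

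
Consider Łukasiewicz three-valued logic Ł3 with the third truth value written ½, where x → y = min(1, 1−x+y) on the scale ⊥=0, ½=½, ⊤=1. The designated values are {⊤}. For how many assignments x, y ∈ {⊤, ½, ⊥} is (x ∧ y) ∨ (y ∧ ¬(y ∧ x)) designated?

2

Designated under: (x=⊤, y=⊤); (x=⊥, y=⊤).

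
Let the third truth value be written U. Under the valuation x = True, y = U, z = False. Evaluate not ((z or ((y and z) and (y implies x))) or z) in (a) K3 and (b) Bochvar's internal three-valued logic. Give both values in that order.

True; U

In K3: y and z = U and False = False
y implies x = U implies True = True  [not U or True]
(y and z) and (y implies x) = False and True = False
z or ((y and z) and (y implies x)) = False or False = False
(z or ((y and z) and (y implies x))) or z = False or False = False
not ((z or ((y and z) and (y implies x))) or z) = not False = True
In Bochvar's internal three-valued logic: y and z = U and False = U
y implies x = U implies True = U
(y and z) and (y implies x) = U and U = U
z or ((y and z) and (y implies x)) = False or U = U
(z or ((y and z) and (y implies x))) or z = U or False = U
not ((z or ((y and z) and (y implies x))) or z) = not U = U
They differ because K3 and Bochvar's internal three-valued logic treat U differently under the binary connectives.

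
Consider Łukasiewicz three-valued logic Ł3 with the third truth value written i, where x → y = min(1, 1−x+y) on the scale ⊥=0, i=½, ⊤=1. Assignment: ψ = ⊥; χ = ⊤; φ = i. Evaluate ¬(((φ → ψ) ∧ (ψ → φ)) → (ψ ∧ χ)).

i

φ → ψ = i → ⊥ = i  [min(1, 1−½+0)]
ψ → φ = ⊥ → i = ⊤
(φ → ψ) ∧ (ψ → φ) = i ∧ ⊤ = i
ψ ∧ χ = ⊥ ∧ ⊤ = ⊥
((φ → ψ) ∧ (ψ → φ)) → (ψ ∧ χ) = i → ⊥ = i
¬(((φ → ψ) ∧ (ψ → φ)) → (ψ ∧ χ)) = ¬i = i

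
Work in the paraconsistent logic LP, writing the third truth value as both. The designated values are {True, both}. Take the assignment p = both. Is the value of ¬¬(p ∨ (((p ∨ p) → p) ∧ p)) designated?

p ∨ p = both ∨ both = both
(p ∨ p) → p = both → both = both  [¬both ∨ both]
((p ∨ p) → p) ∧ p = both ∧ both = both
p ∨ (((p ∨ p) → p) ∧ p) = both ∨ both = both
¬(p ∨ (((p ∨ p) → p) ∧ p)) = ¬both = both
¬¬(p ∨ (((p ∨ p) → p) ∧ p)) = ¬both = both
both ∈ {True, both}.

Yes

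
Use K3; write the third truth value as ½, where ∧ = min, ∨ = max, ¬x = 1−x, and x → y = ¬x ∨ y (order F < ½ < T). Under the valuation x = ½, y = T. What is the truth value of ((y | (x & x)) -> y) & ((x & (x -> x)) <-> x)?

½

x & x = ½ & ½ = ½
y | (x & x) = T | ½ = T
(y | (x & x)) -> y = T -> T = T
x -> x = ½ -> ½ = ½
x & (x -> x) = ½ & ½ = ½
(x & (x -> x)) <-> x = ½ <-> ½ = ½
((y | (x & x)) -> y) & ((x & (x -> x)) <-> x) = T & ½ = ½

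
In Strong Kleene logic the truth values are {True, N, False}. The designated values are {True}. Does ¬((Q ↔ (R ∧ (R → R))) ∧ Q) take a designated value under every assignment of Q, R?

No

Countermodel: Q=True, R=True gives False, which is not designated.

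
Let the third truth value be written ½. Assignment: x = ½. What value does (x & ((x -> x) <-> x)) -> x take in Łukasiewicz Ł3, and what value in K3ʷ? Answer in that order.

In Łukasiewicz Ł3: x -> x = ½ -> ½ = ⊤
(x -> x) <-> x = ⊤ <-> ½ = ½
x & ((x -> x) <-> x) = ½ & ½ = ½
(x & ((x -> x) <-> x)) -> x = ½ -> ½ = ⊤
In K3ʷ: x -> x = ½ -> ½ = ½
(x -> x) <-> x = ½ <-> ½ = ½
x & ((x -> x) <-> x) = ½ & ½ = ½
(x & ((x -> x) <-> x)) -> x = ½ -> ½ = ½
They differ because Łukasiewicz Ł3 and K3ʷ treat ½ differently under the binary connectives.

⊤; ½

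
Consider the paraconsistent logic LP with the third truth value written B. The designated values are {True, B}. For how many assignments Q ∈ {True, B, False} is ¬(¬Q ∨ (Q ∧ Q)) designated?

1

Q=True: False ·
Q=B: B ✓
Q=False: False ·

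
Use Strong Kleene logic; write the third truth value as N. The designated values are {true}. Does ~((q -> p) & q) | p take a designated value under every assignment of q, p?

Countermodel: q=true, p=N gives N, which is not designated.

No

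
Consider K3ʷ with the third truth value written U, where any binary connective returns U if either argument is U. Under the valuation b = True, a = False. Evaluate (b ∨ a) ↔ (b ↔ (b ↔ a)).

b ∨ a = True ∨ False = True
b ↔ a = True ↔ False = False
b ↔ (b ↔ a) = True ↔ False = False
(b ∨ a) ↔ (b ↔ (b ↔ a)) = True ↔ False = False

False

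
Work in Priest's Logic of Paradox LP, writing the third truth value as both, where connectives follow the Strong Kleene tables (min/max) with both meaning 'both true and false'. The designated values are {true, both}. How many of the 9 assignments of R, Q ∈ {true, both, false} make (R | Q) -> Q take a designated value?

8

Of the 9 assignments, 8 give a value in {true, both}.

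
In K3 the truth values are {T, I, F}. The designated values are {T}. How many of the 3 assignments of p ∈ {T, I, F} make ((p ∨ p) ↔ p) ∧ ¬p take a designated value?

1

p=T: F ·
p=I: I ·
p=F: T ✓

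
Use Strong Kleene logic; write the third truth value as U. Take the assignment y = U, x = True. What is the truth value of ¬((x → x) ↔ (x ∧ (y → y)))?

x → x = True → True = True
y → y = U → U = U  [¬U ∨ U]
x ∧ (y → y) = True ∧ U = U
(x → x) ↔ (x ∧ (y → y)) = True ↔ U = U
¬((x → x) ↔ (x ∧ (y → y))) = ¬U = U

U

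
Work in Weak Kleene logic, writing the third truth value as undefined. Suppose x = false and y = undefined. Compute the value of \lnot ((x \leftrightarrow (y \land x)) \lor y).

y \land x = undefined \land false = undefined
x \leftrightarrow (y \land x) = false \leftrightarrow undefined = undefined
(x \leftrightarrow (y \land x)) \lor y = undefined \lor undefined = undefined
\lnot ((x \leftrightarrow (y \land x)) \lor y) = \lnot undefined = undefined

undefined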